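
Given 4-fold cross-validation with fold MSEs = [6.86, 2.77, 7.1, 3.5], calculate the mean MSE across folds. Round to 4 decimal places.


Sum of fold MSEs = 20.2300.
Average = 20.2300 / 4 = 5.0575.

5.0575


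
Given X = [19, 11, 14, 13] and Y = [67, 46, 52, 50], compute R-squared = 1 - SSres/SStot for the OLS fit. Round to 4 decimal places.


Fit the OLS line: b0 = 15.5108, b1 = 2.6835.
SSres = 2.5180.
SStot = 252.7500.
R^2 = 1 - 2.5180/252.7500 = 0.9900.

0.9900


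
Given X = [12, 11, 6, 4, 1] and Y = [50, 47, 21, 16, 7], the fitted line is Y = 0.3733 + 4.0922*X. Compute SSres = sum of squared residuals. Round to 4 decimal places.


For each point, residual = actual - predicted.
Residuals: [0.5203, 1.6125, -3.9265, -0.7421, 2.5345].
Sum of squared residuals = 25.2627.

25.2627


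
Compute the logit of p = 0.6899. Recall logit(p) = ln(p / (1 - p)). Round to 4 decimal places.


1 - p = 0.3101.
p/(1-p) = 2.2248.
logit = ln(2.2248) = 0.7997.

0.7997


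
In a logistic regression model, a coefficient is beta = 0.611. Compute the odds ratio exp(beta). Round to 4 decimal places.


exp(0.611) = 1.8423.
So the odds ratio is 1.8423.

1.8423


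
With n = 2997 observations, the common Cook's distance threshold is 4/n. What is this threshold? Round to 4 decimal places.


Cook's distance cutoff = 4/n = 4/2997.
= 0.0013.

0.0013


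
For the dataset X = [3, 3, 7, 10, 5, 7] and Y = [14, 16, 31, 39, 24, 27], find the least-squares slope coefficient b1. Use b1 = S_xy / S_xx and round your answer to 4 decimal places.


Calculate xbar = 5.8333, ybar = 25.1667.
S_xx = 36.8333, S_xy = 125.1667.
Using b1 = S_xy / S_xx = 125.1667 / 36.8333, we get b1 = 3.3982.

3.3982


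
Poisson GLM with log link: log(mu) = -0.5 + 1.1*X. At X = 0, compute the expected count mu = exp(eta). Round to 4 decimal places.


Compute eta = -0.5 + 1.1 * 0 = -0.5000.
Apply inverse link: mu = e^-0.5000 = 0.6065.

0.6065


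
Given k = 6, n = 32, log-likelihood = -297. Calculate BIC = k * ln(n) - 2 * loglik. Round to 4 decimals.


ln(32) = 3.465736.
k * ln(n) = 6 * 3.465736 = 20.794416.
-2L = 594.
BIC = 20.794416 + 594 = 614.794416, which rounds to 614.7944.

614.7944


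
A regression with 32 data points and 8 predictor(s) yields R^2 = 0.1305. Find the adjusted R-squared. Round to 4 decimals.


Adjusted R^2 = 1 - (1 - R^2) * (n-1)/(n-p-1).
(1 - R^2) = 0.8695.
(n-1)/(n-p-1) = 31/23.
(1 - R^2) * (n-1) = 0.8695 * 31 = 26.9545.
Divide by (n-p-1): 26.9545 / 23 = 1.1719.
Adj R^2 = 1 - 1.1719 = -0.1719.

-0.1719


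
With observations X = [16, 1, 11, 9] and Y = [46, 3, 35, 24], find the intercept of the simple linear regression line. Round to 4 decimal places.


The slope is b1 = 2.9208.
Sample means are xbar = 9.2500 and ybar = 27.0000.
Intercept: b0 = 27.0000 - (2.9208)(9.2500) = -0.0171.

-0.0171


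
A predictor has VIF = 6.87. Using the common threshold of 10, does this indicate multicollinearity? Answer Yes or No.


Check: VIF = 6.87 vs threshold = 10.
Since 6.87 < 10, the answer is No.

No


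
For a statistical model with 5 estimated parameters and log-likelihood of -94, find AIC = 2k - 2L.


AIC = 2*5 - 2*(-94).
= 10 + 188 = 198.

198


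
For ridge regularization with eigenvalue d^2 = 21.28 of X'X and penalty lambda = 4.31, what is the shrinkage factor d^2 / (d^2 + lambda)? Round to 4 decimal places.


Compute the denominator: 21.28 + 4.31 = 25.5900.
Shrinkage factor = 21.28 / 25.5900 = 0.8316.

0.8316


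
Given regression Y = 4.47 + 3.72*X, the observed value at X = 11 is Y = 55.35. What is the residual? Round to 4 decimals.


Compute yhat = 4.47 + (3.72)(11) = 45.3900.
Residual = actual - predicted = 55.35 - 45.3900 = 9.9600.

9.9600


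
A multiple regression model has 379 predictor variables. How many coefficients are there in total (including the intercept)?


Including the intercept, the model has 379 predictor coefficients + 1 intercept.
Total = 380.

380


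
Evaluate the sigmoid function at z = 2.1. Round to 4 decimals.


First, exp(-2.1000) = 0.1225.
Then sigma(z) = 1/(1 + 0.1225) = 0.8909.

0.8909


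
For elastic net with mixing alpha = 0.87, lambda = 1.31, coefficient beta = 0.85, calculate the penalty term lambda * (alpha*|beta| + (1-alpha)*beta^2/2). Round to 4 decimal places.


alpha * |beta| = 0.87 * 0.85 = 0.7395.
(1-alpha) * beta^2/2 = 0.13 * 0.7225/2 = 0.0470.
Total = 1.31 * (0.7395 + 0.0470) = 1.0303.

1.0303


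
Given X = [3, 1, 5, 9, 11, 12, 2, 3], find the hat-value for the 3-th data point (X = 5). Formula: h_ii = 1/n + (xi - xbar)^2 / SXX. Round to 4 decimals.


Mean of X: xbar = 5.7500.
SXX = 129.5000.
For X = 5: h = 1/8 + (5 - 5.7500)^2/129.5000 = 0.1293.

0.1293


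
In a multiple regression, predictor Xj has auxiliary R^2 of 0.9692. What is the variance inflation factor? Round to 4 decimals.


VIF = 1 / (1 - 0.9692).
= 1 / 0.0308 = 32.4675.

32.4675


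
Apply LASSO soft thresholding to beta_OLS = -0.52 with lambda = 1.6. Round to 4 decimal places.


Absolute value: |-0.52| = 0.52.
Compare to lambda = 1.6.
Since |beta| <= lambda, the coefficient is set to 0.

0.0000


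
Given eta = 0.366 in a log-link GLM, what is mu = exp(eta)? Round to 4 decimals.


The inverse log link gives:
mu = exp(0.366) = 1.4420.

1.4420


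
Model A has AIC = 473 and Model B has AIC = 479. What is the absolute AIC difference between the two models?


Compute |473 - 479| = 6.
Model A has the smaller AIC.

6


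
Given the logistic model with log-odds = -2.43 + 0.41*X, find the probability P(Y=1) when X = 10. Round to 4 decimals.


Compute z = -2.43 + (0.41)(10) = 1.6700.
exp(-z) = 0.1882.
P = 1/(1 + 0.1882) = 0.8416.

0.8416


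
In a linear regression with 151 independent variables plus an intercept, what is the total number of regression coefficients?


Total coefficients = number of predictors + 1 (for the intercept).
= 151 + 1 = 152.

152


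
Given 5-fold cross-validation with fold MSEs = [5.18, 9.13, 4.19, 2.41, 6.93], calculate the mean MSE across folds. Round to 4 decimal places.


Sum of fold MSEs = 27.8400.
Average = 27.8400 / 5 = 5.5680.

5.5680


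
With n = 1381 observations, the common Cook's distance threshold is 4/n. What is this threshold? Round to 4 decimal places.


Cook's distance cutoff = 4/n = 4/1381.
= 0.0029.

0.0029


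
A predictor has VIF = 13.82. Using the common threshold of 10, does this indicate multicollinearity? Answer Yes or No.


Compare VIF = 13.82 to the threshold of 10.
13.82 >= 10, so the answer is Yes.

Yes


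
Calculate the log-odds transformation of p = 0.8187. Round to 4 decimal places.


1 - p = 0.1813.
p/(1-p) = 4.5157.
logit = ln(4.5157) = 1.5076.

1.5076


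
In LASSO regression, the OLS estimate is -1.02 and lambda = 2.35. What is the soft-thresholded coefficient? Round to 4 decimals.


|beta_OLS| = 1.02.
lambda = 2.35.
Since |beta| <= lambda, the coefficient is set to 0.
Result = 0.0000.

0.0000


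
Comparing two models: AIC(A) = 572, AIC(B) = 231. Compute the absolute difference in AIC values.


Absolute difference = |572 - 231| = 341.
The model with lower AIC (B) is preferred.

341


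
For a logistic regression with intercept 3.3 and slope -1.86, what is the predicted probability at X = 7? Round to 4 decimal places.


Linear predictor: z = 3.3 + -1.86 * 7 = -9.7200.
P = 1/(1 + exp(9.7200)) = 1/(1 + 16647.2447) = 0.0001.

0.0001


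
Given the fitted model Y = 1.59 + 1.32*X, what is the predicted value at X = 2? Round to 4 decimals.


Plug X = 2 into Y = 1.59 + 1.32*X:
Y = 1.59 + 2.6400 = 4.2300.

4.2300


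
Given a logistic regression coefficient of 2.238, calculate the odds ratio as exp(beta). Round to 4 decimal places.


The odds ratio is computed as:
OR = e^(2.238) = 9.3746.

9.3746


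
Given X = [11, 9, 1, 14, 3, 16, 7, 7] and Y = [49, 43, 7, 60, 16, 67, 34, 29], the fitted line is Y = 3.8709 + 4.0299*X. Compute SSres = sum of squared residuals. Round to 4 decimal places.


Compute predicted values, then residuals = yi - yhat_i.
Residuals: [0.8002, 2.8600, -0.9008, -0.2895, 0.0394, -1.3493, 1.9198, -3.0802].
SSres = sum(residual^2) = 24.7106.

24.7106


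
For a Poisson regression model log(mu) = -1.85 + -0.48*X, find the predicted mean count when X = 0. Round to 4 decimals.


Compute eta = -1.85 + -0.48 * 0 = -1.8500.
Apply inverse link: mu = e^-1.8500 = 0.1572.

0.1572


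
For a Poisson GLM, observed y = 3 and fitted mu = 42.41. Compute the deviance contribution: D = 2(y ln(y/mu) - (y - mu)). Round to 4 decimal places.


y/mu = 3/42.41 = 0.070738 (approx.), and ln(3/42.41) = -2.648772.
y * ln(y/mu) = 3 * -2.648772 = -7.946316.
y - mu = -39.41.
D = 2 * (-7.946316 - -39.41) = 62.927368, which rounds to 62.9274.

62.9274


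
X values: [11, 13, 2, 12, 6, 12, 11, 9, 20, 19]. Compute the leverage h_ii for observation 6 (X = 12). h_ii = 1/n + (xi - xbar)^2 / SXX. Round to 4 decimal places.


Compute xbar = 11.5000 with n = 10 observations.
SXX = 258.5000.
Leverage = 1/10 + (12 - 11.5000)^2/258.5000 = 0.1010.

0.1010


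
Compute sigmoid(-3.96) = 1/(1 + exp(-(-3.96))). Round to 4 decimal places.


exp(3.9600) = 52.4573.
1 + exp(-z) = 53.4573.
sigmoid = 1/53.4573 = 0.0187.

0.0187


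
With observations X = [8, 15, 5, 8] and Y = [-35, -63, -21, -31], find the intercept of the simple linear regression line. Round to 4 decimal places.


The slope is b1 = -4.2222.
Sample means are xbar = 9.0000 and ybar = -37.5000.
Intercept: b0 = -37.5000 - (-4.2222)(9.0000) = 0.5000.

0.5000


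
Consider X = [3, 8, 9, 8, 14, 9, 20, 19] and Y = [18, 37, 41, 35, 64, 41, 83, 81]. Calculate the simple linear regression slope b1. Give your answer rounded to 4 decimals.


First compute the means: xbar = 11.2500, ybar = 50.0000.
Then S_xx = sum((xi - xbar)^2) = 243.5000.
S_xy = sum((xi - xbar)(yi - ybar)) = 963.0000.
b1 = S_xy / S_xx = 963.0000 / 243.5000 = 3.9548.

3.9548


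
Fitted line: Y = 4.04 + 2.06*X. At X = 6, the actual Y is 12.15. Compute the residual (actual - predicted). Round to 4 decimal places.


Predicted = 4.04 + 2.06 * 6 = 16.4000.
Residual = 12.15 - 16.4000 = -4.2500.

-4.2500


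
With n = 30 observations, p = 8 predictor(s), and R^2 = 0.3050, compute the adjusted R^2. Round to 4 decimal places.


Using the formula:
(1 - 0.3050) = 0.6950.
Multiply by 29/21: 0.6950 * 29 = 20.1550, then 20.1550 / 21 = 0.9598.
Adj R^2 = 1 - 0.9598 = 0.0402.

0.0402


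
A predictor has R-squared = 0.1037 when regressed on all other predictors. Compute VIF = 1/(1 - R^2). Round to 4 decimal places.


Denominator: 1 - 0.1037 = 0.8963.
VIF = 1 / 0.8963 = 1.1157.

1.1157


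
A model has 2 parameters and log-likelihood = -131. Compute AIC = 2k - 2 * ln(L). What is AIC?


Compute:
2k = 2*2 = 4.
-2*loglik = -2*(-131) = 262.
AIC = 4 + 262 = 266.

266


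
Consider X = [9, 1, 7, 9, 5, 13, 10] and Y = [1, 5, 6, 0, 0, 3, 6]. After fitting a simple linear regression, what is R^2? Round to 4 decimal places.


The fitted line is Y = 3.6038 + -0.0783*X.
SSres = 43.4521, SStot = 44.0000.
R^2 = 1 - SSres/SStot = 0.0125.

0.0125


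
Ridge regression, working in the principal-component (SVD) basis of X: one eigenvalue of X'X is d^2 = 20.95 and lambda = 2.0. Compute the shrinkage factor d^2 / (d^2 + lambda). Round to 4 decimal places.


d^2 + lambda = 20.95 + 2.0 = 22.9500.
Shrinkage factor = 20.95/22.9500 = 0.9129.

0.9129


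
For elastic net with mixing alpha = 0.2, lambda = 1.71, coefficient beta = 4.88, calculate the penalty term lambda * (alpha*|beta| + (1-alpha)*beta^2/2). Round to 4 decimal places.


L1 component = 0.2 * |4.88| = 0.9760.
L2 component = 0.8 * 4.88^2 / 2 = 9.5258.
Penalty = 1.71 * (0.9760 + 9.5258) = 1.71 * 10.5018 = 17.9580.

17.9580


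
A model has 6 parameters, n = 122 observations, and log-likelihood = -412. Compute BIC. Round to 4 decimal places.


k * ln(n) = 6 * ln(122) = 6 * 4.804021 = 28.824126.
-2 * loglik = -2 * (-412) = 824.
BIC = 28.824126 + 824 = 852.824126, which rounds to 852.8241.

852.8241


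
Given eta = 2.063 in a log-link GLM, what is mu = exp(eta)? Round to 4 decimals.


Apply the inverse link:
mu = e^2.063 = 7.8695.

7.8695


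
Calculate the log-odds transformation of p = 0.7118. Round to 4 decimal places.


1 - p = 0.2882.
p/(1-p) = 2.4698.
logit = ln(2.4698) = 0.9041.

0.9041


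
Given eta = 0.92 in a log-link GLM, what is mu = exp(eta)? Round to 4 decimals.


Apply the inverse link:
mu = e^0.92 = 2.5093.

2.5093


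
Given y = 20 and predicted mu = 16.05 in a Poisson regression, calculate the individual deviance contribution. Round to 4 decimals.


Compute y*ln(y/mu) = 20*ln(20/16.05) = 20*0.220023 = 4.400460.
y - mu = 3.95.
D = 2*(4.400460 - (3.95)) = 0.900920, which rounds to 0.9009.

0.9009


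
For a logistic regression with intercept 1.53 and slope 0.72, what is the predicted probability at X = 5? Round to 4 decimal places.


Linear predictor: z = 1.53 + 0.72 * 5 = 5.1300.
P = 1/(1 + exp(-5.1300)) = 1/(1 + 0.0059) = 0.9941.

0.9941


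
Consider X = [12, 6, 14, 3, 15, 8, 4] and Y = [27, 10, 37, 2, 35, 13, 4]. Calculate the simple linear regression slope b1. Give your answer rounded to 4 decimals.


First compute the means: xbar = 8.8571, ybar = 18.2857.
Then S_xx = sum((xi - xbar)^2) = 140.8571.
S_xy = sum((xi - xbar)(yi - ybar)) = 419.2857.
b1 = S_xy / S_xx = 419.2857 / 140.8571 = 2.9767.

2.9767


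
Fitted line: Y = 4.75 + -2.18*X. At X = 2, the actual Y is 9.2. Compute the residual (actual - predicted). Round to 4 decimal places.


Compute yhat = 4.75 + (-2.18)(2) = 0.3900.
Residual = actual - predicted = 9.2 - 0.3900 = 8.8100.

8.8100


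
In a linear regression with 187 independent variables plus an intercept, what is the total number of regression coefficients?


Each predictor gets one coefficient, plus one intercept.
Total parameters = 187 + 1 = 188.

188


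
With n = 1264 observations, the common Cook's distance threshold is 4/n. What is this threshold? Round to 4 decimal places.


Using the rule of thumb:
Threshold = 4 / 1264 = 0.0032.

0.0032


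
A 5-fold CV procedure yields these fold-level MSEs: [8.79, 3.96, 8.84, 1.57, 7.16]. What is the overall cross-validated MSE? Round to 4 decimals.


Sum of fold MSEs = 30.3200.
Average = 30.3200 / 5 = 6.0640.

6.0640


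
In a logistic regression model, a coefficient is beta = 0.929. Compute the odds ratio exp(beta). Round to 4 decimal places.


Odds ratio = exp(beta) = exp(0.929).
= 2.5320.

2.5320


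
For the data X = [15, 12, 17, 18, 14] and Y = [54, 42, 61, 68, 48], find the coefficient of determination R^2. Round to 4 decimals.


The fitted line is Y = -10.3333 + 4.2719*X.
SSres = 7.1140, SStot = 423.2000.
R^2 = 1 - SSres/SStot = 0.9832.

0.9832


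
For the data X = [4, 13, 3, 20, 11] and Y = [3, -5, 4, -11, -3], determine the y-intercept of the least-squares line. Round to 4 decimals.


Compute b1 = -0.8809 from the OLS formula.
With xbar = 10.2000 and ybar = -2.4000, the intercept is:
b0 = -2.4000 - -0.8809 * 10.2000 = 6.5852.

6.5852


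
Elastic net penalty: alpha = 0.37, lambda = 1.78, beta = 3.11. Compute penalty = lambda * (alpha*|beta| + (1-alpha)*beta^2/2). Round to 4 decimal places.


L1 component = 0.37 * |3.11| = 1.1507.
L2 component = 0.63 * 3.11^2 / 2 = 3.0467.
Penalty = 1.78 * (1.1507 + 3.0467) = 1.78 * 4.1974 = 7.4714.

7.4714


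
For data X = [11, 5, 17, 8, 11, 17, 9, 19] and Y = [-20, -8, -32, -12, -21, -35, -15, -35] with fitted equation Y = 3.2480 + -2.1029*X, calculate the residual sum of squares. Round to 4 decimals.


For each point, residual = actual - predicted.
Residuals: [-0.1161, -0.7335, 0.5013, 1.5752, -1.1161, -2.4987, 0.6781, 1.7071].
Sum of squared residuals = 14.1472.

14.1472


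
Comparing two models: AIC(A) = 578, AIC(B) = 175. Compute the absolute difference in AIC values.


Compute |578 - 175| = 403.
Model B has the smaller AIC.

403


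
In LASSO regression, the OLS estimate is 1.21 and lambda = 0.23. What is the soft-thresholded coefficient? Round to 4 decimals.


|beta_OLS| = 1.21.
lambda = 0.23.
Since |beta| > lambda, coefficient = sign(beta)*(|beta| - lambda) = 0.9800.
Result = 0.9800.

0.9800


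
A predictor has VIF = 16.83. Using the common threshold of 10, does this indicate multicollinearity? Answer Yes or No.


Check: VIF = 16.83 vs threshold = 10.
Since 16.83 >= 10, the answer is Yes.

Yes


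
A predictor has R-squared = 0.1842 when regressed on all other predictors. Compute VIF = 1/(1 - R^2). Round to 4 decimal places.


VIF = 1 / (1 - 0.1842).
= 1 / 0.8158 = 1.2258.

1.2258


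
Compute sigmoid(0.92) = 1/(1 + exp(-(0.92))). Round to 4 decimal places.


First, exp(-0.9200) = 0.3985.
Then sigma(z) = 1/(1 + 0.3985) = 0.7150.

0.7150


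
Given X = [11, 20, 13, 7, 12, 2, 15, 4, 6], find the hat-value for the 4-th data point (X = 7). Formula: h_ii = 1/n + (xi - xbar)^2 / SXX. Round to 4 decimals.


Compute xbar = 10.0000 with n = 9 observations.
SXX = 264.0000.
Leverage = 1/9 + (7 - 10.0000)^2/264.0000 = 0.1452.

0.1452


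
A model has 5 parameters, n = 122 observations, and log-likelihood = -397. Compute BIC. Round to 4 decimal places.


ln(122) = 4.804021.
k * ln(n) = 5 * 4.804021 = 24.020105.
-2L = 794.
BIC = 24.020105 + 794 = 818.020105, which rounds to 818.0201.

818.0201


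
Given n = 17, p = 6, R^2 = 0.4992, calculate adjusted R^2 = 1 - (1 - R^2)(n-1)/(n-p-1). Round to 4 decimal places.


Using the formula:
(1 - 0.4992) = 0.5008.
Multiply by 16/10: 0.5008 * 16 = 8.0128, then 8.0128 / 10 = 0.8013.
Adj R^2 = 1 - 0.8013 = 0.1987.

0.1987


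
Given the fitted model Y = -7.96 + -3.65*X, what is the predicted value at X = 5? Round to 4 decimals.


Plug X = 5 into Y = -7.96 + -3.65*X:
Y = -7.96 + -18.2500 = -26.2100.

-26.2100


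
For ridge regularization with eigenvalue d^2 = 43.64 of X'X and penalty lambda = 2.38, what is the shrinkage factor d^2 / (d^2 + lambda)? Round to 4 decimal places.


Denominator = d^2 + lambda = 43.64 + 2.38 = 46.0200.
Shrinkage = 43.64 / 46.0200 = 0.9483.

0.9483


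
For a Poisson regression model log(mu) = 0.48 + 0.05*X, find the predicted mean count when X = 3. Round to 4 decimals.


Compute eta = 0.48 + 0.05 * 3 = 0.6300.
Apply inverse link: mu = e^0.6300 = 1.8776.

1.8776


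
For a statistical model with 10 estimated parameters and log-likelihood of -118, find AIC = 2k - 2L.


AIC = 2*10 - 2*(-118).
= 20 + 236 = 256.

256


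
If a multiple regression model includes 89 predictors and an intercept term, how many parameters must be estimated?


Each predictor gets one coefficient, plus one intercept.
Total parameters = 89 + 1 = 90.

90


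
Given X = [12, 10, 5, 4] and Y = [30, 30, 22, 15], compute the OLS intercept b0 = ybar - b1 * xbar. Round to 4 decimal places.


Compute b1 = 1.7486 from the OLS formula.
With xbar = 7.7500 and ybar = 24.2500, the intercept is:
b0 = 24.2500 - 1.7486 * 7.7500 = 10.6983.

10.6983


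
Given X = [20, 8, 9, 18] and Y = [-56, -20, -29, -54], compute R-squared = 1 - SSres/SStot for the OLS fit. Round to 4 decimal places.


Fit the OLS line: b0 = 0.0976, b1 = -2.8980.
SSres = 25.8271.
SStot = 972.7500.
R^2 = 1 - 25.8271/972.7500 = 0.9734.

0.9734


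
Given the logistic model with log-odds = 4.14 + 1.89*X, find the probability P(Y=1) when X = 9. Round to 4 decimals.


z = 4.14 + 1.89 * 9 = 21.1500.
Sigmoid: P = 1 / (1 + exp(-21.1500)) = 1.0000.

1.0000


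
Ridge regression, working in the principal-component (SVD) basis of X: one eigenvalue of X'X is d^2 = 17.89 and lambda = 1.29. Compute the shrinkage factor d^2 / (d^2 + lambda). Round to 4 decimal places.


Compute the denominator: 17.89 + 1.29 = 19.1800.
Shrinkage factor = 17.89 / 19.1800 = 0.9327.

0.9327


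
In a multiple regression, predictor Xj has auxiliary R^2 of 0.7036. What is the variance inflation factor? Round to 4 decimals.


Denominator: 1 - 0.7036 = 0.2964.
VIF = 1 / 0.2964 = 3.3738.

3.3738


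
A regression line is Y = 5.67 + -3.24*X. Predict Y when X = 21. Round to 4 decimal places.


Substitute X = 21 into the equation:
Y = 5.67 + -3.24 * 21 = 5.67 + -68.0400 = -62.3700.

-62.3700


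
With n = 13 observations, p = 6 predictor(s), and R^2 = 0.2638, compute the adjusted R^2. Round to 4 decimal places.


Using the formula:
(1 - 0.2638) = 0.7362.
Multiply by 12/6: 0.7362 * 12 = 8.8344, then 8.8344 / 6 = 1.4724.
Adj R^2 = 1 - 1.4724 = -0.4724.

-0.4724


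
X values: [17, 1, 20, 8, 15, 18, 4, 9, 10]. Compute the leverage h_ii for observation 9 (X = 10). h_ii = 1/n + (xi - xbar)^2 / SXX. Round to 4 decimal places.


Compute xbar = 11.3333 with n = 9 observations.
SXX = 344.0000.
Leverage = 1/9 + (10 - 11.3333)^2/344.0000 = 0.1163.

0.1163


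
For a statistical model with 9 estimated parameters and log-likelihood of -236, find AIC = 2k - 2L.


AIC = 2k - 2*loglik = 2(9) - 2(-236).
= 18 + 472 = 490.

490


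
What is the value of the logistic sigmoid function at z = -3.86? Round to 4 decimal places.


exp(3.8600) = 47.4654.
1 + exp(-z) = 48.4654.
sigmoid = 1/48.4654 = 0.0206.

0.0206


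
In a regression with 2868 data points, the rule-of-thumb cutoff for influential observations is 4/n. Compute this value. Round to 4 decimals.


The threshold is 4/n.
4/2868 = 0.0014.

0.0014


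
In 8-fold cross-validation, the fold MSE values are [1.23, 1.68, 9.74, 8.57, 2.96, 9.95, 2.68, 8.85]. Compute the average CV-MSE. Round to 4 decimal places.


Add all fold MSEs: 45.6600.
Divide by k = 8: 45.6600/8 = 5.7075.

5.7075


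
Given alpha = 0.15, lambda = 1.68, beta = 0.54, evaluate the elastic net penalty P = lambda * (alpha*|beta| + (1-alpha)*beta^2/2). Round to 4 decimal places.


Compute:
L1 = 0.15 * 0.54 = 0.0810.
L2 = 0.85 * 0.54^2 / 2 = 0.1239.
Penalty = 1.68 * (0.0810 + 0.1239) = 0.3443.

0.3443


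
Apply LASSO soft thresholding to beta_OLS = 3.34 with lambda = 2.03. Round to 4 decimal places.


Check: |3.34| = 3.34 vs lambda = 2.03.
Since |beta| > lambda, coefficient = sign(beta)*(|beta| - lambda) = 1.3100.
Soft-thresholded coefficient = 1.3100.

1.3100


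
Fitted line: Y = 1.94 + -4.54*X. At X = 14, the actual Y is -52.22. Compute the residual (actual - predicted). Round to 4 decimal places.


Fitted value at X = 14 is yhat = 1.94 + -4.54*14 = -61.6200.
Residual = -52.22 - -61.6200 = 9.4000.

9.4000


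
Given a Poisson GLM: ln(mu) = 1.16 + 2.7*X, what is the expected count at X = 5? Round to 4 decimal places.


Compute eta = 1.16 + 2.7 * 5 = 14.6600.
Apply inverse link: mu = e^14.6600 = 2326789.5503.

2326789.5503


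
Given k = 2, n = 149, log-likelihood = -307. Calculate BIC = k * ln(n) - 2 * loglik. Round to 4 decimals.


Compute k*ln(n) = 2*ln(149) = 2*5.003946 = 10.007892.
Then -2*loglik = 614.
BIC = 10.007892 + 614 = 624.007892, which rounds to 624.0079.

624.0079


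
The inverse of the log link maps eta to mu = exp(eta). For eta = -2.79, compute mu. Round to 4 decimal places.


The inverse log link gives:
mu = exp(-2.79) = 0.0614.

0.0614


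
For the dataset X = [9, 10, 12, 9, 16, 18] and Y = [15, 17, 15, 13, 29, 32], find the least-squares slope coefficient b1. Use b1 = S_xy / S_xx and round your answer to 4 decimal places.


Calculate xbar = 12.3333, ybar = 20.1667.
S_xx = 73.3333, S_xy = 149.6667.
Using b1 = S_xy / S_xx = 149.6667 / 73.3333, we get b1 = 2.0409.

2.0409


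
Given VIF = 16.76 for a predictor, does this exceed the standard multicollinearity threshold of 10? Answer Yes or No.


Compare VIF = 16.76 to the threshold of 10.
16.76 >= 10, so the answer is Yes.

Yes


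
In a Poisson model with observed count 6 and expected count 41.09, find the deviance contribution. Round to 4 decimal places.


Compute y*ln(y/mu) = 6*ln(6/41.09) = 6*-1.924005 = -11.544030.
y - mu = -35.09.
D = 2*(-11.544030 - (-35.09)) = 47.091940, which rounds to 47.0919.

47.0919


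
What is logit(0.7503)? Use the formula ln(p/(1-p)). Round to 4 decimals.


Compute the odds: 0.7503/0.2497 = 3.0048.
Take the natural log: ln(3.0048) = 1.1002.

1.1002


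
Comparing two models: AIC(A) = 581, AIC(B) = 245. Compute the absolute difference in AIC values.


|AIC_A - AIC_B| = |581 - 245| = 336.
Model B is preferred (lower AIC).

336


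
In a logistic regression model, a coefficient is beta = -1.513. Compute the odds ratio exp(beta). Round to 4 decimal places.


Odds ratio = exp(beta) = exp(-1.513).
= 0.2202.

0.2202


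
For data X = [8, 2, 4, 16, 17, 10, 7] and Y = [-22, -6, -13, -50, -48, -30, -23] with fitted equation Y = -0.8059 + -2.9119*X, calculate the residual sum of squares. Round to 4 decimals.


Predicted values from Y = -0.8059 + -2.9119*X.
Residuals: [2.1011, 0.6297, -0.5465, -2.6037, 2.3082, -0.0751, -1.8108].
SSres = 20.5015.

20.5015


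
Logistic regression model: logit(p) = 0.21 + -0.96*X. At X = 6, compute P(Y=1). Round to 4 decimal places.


Compute z = 0.21 + (-0.96)(6) = -5.5500.
exp(-z) = 257.2376.
P = 1/(1 + 257.2376) = 0.0039.

0.0039


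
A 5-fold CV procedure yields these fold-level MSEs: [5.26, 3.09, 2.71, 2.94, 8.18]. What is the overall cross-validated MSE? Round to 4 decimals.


Add all fold MSEs: 22.1800.
Divide by k = 5: 22.1800/5 = 4.4360.

4.4360


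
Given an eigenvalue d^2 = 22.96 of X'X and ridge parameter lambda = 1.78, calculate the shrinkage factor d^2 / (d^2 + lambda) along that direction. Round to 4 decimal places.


Compute the denominator: 22.96 + 1.78 = 24.7400.
Shrinkage factor = 22.96 / 24.7400 = 0.9281.

0.9281


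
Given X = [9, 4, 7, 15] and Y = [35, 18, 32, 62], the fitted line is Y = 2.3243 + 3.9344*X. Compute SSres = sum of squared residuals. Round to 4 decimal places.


For each point, residual = actual - predicted.
Residuals: [-2.7339, -0.0619, 2.1349, 0.6597].
Sum of squared residuals = 12.4710.

12.4710


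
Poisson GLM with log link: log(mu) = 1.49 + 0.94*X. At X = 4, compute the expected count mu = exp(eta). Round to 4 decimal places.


Linear predictor: eta = 1.49 + (0.94)(4) = 5.2500.
Expected count: mu = exp(5.2500) = 190.5663.

190.5663


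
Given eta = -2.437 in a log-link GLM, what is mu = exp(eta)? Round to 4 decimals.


Apply the inverse link:
mu = e^-2.437 = 0.0874.

0.0874


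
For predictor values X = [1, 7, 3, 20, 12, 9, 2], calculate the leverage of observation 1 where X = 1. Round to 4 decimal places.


Compute xbar = 7.7143 with n = 7 observations.
SXX = 271.4286.
Leverage = 1/7 + (1 - 7.7143)^2/271.4286 = 0.3089.

0.3089


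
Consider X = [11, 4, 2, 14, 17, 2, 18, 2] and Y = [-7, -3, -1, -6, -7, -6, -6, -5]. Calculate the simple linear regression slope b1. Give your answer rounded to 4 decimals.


The sample means are xbar = 8.7500 and ybar = -5.1250.
Compute S_xx = 345.5000 and S_xy = -65.2500.
Slope b1 = S_xy / S_xx = -65.2500 / 345.5000 = -0.1889.

-0.1889


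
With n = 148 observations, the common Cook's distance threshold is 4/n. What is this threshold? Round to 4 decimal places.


Cook's distance cutoff = 4/n = 4/148.
= 0.0270.

0.0270


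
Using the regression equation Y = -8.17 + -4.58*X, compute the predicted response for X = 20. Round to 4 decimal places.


Plug X = 20 into Y = -8.17 + -4.58*X:
Y = -8.17 + -91.6000 = -99.7700.

-99.7700


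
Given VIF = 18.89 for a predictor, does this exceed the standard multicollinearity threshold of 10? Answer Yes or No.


The threshold is 10.
VIF = 18.89 is >= 10.
Multicollinearity indication: Yes.

Yes


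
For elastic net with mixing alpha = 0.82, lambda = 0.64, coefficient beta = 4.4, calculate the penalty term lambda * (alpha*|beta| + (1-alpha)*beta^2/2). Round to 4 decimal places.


L1 component = 0.82 * |4.4| = 3.6080.
L2 component = 0.18 * 4.4^2 / 2 = 1.7424.
Penalty = 0.64 * (3.6080 + 1.7424) = 0.64 * 5.3504 = 3.4243.

3.4243


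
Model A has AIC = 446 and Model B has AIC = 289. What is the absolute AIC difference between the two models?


Compute |446 - 289| = 157.
Model B has the smaller AIC.

157


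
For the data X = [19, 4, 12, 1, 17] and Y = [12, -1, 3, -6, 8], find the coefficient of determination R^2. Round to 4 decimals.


Fit the OLS line: b0 = -6.1750, b1 = 0.8844.
SSres = 7.8716.
SStot = 202.8000.
R^2 = 1 - 7.8716/202.8000 = 0.9612.

0.9612


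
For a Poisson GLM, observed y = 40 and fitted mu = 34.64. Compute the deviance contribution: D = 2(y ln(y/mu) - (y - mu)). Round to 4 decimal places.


First: ln(40/34.64) = 0.143870.
Then: 40 * 0.143870 = 5.754800.
y - mu = 40 - 34.64 = 5.36.
D = 2(5.754800 - 5.36) = 0.789600, which rounds to 0.7896.

0.7896


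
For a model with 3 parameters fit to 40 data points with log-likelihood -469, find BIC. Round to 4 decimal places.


Compute k*ln(n) = 3*ln(40) = 3*3.688879 = 11.066637.
Then -2*loglik = 938.
BIC = 11.066637 + 938 = 949.066637, which rounds to 949.0666.

949.0666


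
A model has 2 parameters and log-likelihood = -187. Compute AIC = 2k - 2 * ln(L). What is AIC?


Compute:
2k = 2*2 = 4.
-2*loglik = -2*(-187) = 374.
AIC = 4 + 374 = 378.

378


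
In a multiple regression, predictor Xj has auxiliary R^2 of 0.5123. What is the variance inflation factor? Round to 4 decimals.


VIF = 1 / (1 - 0.5123).
= 1 / 0.4877 = 2.0504.

2.0504


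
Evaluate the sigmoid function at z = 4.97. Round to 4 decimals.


First, exp(-4.9700) = 0.0069.
Then sigma(z) = 1/(1 + 0.0069) = 0.9931.

0.9931


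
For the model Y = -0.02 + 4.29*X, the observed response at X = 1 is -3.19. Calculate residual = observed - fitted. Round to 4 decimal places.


Fitted value at X = 1 is yhat = -0.02 + 4.29*1 = 4.2700.
Residual = -3.19 - 4.2700 = -7.4600.

-7.4600


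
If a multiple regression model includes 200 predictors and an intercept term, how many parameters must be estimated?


Each predictor gets one coefficient, plus one intercept.
Total parameters = 200 + 1 = 201.

201


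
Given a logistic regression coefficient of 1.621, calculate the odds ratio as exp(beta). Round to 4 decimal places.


Odds ratio = exp(beta) = exp(1.621).
= 5.0581.

5.0581


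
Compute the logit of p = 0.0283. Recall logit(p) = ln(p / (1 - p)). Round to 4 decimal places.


The odds are p/(1-p) = 0.0283 / 0.9717 = 0.0291.
logit(p) = ln(0.0291) = -3.5362.

-3.5362


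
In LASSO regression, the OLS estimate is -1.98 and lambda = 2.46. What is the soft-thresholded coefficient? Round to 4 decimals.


Check: |-1.98| = 1.98 vs lambda = 2.46.
Since |beta| <= lambda, the coefficient is set to 0.
Soft-thresholded coefficient = 0.0000.

0.0000


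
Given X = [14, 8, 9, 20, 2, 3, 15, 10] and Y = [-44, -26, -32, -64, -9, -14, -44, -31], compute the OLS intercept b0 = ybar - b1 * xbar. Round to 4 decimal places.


First find the slope: b1 = -2.8933.
Means: xbar = 10.1250, ybar = -33.0000.
b0 = ybar - b1 * xbar = -33.0000 - -2.8933 * 10.1250 = -3.7055.

-3.7055


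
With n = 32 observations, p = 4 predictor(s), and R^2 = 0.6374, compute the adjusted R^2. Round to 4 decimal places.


Adjusted R^2 = 1 - (1 - R^2) * (n-1)/(n-p-1).
(1 - R^2) = 0.3626.
(n-1)/(n-p-1) = 31/27.
(1 - R^2) * (n-1) = 0.3626 * 31 = 11.2406.
Divide by (n-p-1): 11.2406 / 27 = 0.4163.
Adj R^2 = 1 - 0.4163 = 0.5837.

0.5837


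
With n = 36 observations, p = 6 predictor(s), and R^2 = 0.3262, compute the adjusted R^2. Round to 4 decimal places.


Plug in: Adj R^2 = 1 - (1 - 0.3262) * 35/29.
= 1 - 0.6738 * 35/29
= 1 - 23.5830 / 29
= 1 - 0.8132 = 0.1868.

0.1868


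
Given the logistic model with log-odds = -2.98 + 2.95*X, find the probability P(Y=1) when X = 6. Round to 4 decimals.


Compute z = -2.98 + (2.95)(6) = 14.7200.
exp(-z) = 0.0000.
P = 1/(1 + 0.0000) = 1.0000.

1.0000


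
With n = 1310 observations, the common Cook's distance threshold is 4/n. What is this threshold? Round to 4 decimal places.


Cook's distance cutoff = 4/n = 4/1310.
= 0.0031.

0.0031


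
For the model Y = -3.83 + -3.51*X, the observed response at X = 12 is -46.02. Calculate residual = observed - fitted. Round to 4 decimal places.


Fitted value at X = 12 is yhat = -3.83 + -3.51*12 = -45.9500.
Residual = -46.02 - -45.9500 = -0.0700.

-0.0700


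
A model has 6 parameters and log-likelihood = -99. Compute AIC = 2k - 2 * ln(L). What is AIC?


AIC = 2*6 - 2*(-99).
= 12 + 198 = 210.

210


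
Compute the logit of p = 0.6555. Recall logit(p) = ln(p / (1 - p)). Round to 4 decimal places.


The odds are p/(1-p) = 0.6555 / 0.3445 = 1.9028.
logit(p) = ln(1.9028) = 0.6433.

0.6433


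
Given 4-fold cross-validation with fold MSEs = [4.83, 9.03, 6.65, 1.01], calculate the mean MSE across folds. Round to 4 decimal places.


Add all fold MSEs: 21.5200.
Divide by k = 4: 21.5200/4 = 5.3800.

5.3800


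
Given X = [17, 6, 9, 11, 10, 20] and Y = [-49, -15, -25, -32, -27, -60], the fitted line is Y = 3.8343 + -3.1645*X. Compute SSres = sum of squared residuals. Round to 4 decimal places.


Compute predicted values, then residuals = yi - yhat_i.
Residuals: [0.9622, 0.1527, -0.3538, -1.0248, 0.8107, -0.5443].
SSres = sum(residual^2) = 3.0780.

3.0780


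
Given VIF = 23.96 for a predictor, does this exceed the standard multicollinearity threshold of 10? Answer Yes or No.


The threshold is 10.
VIF = 23.96 is >= 10.
Multicollinearity indication: Yes.

Yes


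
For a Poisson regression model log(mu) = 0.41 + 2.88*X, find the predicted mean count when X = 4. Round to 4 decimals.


Linear predictor: eta = 0.41 + (2.88)(4) = 11.9300.
Expected count: mu = exp(11.9300) = 151751.5617.

151751.5617


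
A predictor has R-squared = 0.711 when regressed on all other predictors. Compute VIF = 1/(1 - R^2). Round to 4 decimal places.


Using VIF = 1/(1 - R^2_j):
1 - 0.711 = 0.289.
VIF = 3.4602.

3.4602


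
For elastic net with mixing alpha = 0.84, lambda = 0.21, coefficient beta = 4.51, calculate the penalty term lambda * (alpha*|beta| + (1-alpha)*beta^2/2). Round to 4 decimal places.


L1 component = 0.84 * |4.51| = 3.7884.
L2 component = 0.16 * 4.51^2 / 2 = 1.6272.
Penalty = 0.21 * (3.7884 + 1.6272) = 0.21 * 5.4156 = 1.1373.

1.1373


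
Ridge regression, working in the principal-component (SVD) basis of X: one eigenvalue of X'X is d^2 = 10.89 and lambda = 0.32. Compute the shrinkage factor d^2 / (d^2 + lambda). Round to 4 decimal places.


d^2 + lambda = 10.89 + 0.32 = 11.2100.
Shrinkage factor = 10.89/11.2100 = 0.9715.

0.9715


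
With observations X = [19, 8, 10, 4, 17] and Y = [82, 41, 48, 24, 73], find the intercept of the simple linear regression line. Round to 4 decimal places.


First find the slope: b1 = 3.7799.
Means: xbar = 11.6000, ybar = 53.6000.
b0 = ybar - b1 * xbar = 53.6000 - 3.7799 * 11.6000 = 9.7532.

9.7532


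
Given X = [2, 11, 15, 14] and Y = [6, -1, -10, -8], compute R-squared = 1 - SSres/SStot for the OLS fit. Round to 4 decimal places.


The fitted line is Y = 9.2000 + -1.1857*X.
SSres = 11.1286, SStot = 158.7500.
R^2 = 1 - SSres/SStot = 0.9299.

0.9299


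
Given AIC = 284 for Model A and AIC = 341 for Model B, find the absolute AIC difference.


Compute |284 - 341| = 57.
Model A has the smaller AIC.

57


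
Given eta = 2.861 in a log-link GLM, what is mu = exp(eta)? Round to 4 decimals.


The inverse log link gives:
mu = exp(2.861) = 17.4790.

17.4790


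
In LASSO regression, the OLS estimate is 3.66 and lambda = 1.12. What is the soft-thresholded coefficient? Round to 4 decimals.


Absolute value: |3.66| = 3.66.
Compare to lambda = 1.12.
Since |beta| > lambda, coefficient = sign(beta)*(|beta| - lambda) = 2.5400.

2.5400


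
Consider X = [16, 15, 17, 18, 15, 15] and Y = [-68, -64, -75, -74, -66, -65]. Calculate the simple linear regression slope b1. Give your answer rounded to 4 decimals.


First compute the means: xbar = 16.0000, ybar = -68.6667.
Then S_xx = sum((xi - xbar)^2) = 8.0000.
S_xy = sum((xi - xbar)(yi - ybar)) = -28.0000.
b1 = S_xy / S_xx = -28.0000 / 8.0000 = -3.5000.

-3.5000


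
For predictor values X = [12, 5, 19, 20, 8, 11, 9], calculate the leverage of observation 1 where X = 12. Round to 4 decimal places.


n = 7, xbar = 12.0000.
SXX = sum((xi - xbar)^2) = 188.0000.
h = 1/7 + (12 - 12.0000)^2 / 188.0000 = 0.1429.

0.1429


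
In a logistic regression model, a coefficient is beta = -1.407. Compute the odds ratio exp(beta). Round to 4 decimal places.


exp(-1.407) = 0.2449.
So the odds ratio is 0.2449.

0.2449


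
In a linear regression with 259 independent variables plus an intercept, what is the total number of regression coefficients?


Total coefficients = number of predictors + 1 (for the intercept).
= 259 + 1 = 260.

260


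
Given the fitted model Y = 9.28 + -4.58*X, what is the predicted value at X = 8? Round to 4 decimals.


Plug X = 8 into Y = 9.28 + -4.58*X:
Y = 9.28 + -36.6400 = -27.3600.

-27.3600


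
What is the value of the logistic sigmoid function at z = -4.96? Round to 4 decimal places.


exp(4.9600) = 142.5938.
1 + exp(-z) = 143.5938.
sigmoid = 1/143.5938 = 0.0070.

0.0070


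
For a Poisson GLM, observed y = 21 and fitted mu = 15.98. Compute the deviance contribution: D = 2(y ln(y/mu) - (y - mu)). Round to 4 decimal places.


Compute y*ln(y/mu) = 21*ln(21/15.98) = 21*0.273184 = 5.736864.
y - mu = 5.02.
D = 2*(5.736864 - (5.02)) = 1.433728, which rounds to 1.4337.

1.4337


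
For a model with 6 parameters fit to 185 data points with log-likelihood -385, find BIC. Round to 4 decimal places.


ln(185) = 5.220356.
k * ln(n) = 6 * 5.220356 = 31.322136.
-2L = 770.
BIC = 31.322136 + 770 = 801.322136, which rounds to 801.3221.

801.3221


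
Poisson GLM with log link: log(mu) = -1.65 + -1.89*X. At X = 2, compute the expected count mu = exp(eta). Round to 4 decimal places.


Linear predictor: eta = -1.65 + (-1.89)(2) = -5.4300.
Expected count: mu = exp(-5.4300) = 0.0044.

0.0044


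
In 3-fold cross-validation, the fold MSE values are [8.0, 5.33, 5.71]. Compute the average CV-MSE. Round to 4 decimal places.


Sum of fold MSEs = 19.0400.
Average = 19.0400 / 3 = 6.3467.

6.3467


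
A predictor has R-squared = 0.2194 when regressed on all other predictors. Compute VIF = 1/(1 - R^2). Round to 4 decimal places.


Using VIF = 1/(1 - R^2_j):
1 - 0.2194 = 0.7806.
VIF = 1.2811.

1.2811


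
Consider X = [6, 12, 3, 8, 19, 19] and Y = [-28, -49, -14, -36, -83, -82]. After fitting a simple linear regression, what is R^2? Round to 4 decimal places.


Fit the OLS line: b0 = -1.3909, b1 = -4.2337.
SSres = 13.6165.
SStot = 4079.3333.
R^2 = 1 - 13.6165/4079.3333 = 0.9967.

0.9967


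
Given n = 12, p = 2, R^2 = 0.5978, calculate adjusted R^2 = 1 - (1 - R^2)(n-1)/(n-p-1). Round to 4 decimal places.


Using the formula:
(1 - 0.5978) = 0.4022.
Multiply by 11/9: 0.4022 * 11 = 4.4242, then 4.4242 / 9 = 0.4916.
Adj R^2 = 1 - 0.4916 = 0.5084.

0.5084


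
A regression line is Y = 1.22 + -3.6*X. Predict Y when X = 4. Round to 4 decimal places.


Predicted value:
Y = 1.22 + (-3.6)(4) = 1.22 + -14.4000 = -13.1800.

-13.1800


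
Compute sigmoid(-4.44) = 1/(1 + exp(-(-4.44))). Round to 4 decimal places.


First, exp(4.4400) = 84.7749.
Then sigma(z) = 1/(1 + 84.7749) = 0.0117.

0.0117


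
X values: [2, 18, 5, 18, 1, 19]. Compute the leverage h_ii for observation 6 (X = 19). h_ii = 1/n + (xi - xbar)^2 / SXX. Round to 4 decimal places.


n = 6, xbar = 10.5000.
SXX = sum((xi - xbar)^2) = 377.5000.
h = 1/6 + (19 - 10.5000)^2 / 377.5000 = 0.3581.

0.3581


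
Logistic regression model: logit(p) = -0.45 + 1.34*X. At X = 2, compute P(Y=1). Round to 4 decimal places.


z = -0.45 + 1.34 * 2 = 2.2300.
Sigmoid: P = 1 / (1 + exp(-2.2300)) = 0.9029.

0.9029
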